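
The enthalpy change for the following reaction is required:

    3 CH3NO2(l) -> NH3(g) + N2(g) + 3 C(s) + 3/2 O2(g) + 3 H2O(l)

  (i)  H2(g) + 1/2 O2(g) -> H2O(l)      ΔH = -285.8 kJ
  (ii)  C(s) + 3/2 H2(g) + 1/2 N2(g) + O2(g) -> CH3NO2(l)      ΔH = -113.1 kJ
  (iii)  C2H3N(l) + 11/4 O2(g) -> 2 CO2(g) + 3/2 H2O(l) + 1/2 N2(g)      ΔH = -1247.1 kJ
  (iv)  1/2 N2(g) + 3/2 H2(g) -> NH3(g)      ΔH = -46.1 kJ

ΔH = -564.2 kJ

(i) × 3: (3)·(-285.8) = -857.4 kJ
(ii) reversed and × 3 (CH3NO2(l) must end up as a reactant; scale by 3 for the 3 CH3NO2(l)): (-3)·(-113.1) = +339.3 kJ
(iii): not needed (CO2(g) appears nowhere else).
(iv) as written (NH3(g) already on the product side): -46.1 kJ
ΔH = (-857.4) + (+339.3) + (-46.1) = -564.2 kJ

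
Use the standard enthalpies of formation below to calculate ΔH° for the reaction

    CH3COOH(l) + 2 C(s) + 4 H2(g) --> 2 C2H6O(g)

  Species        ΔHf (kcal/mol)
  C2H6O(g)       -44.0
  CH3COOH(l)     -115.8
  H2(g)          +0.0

ΔH° = 27.8 kcal/mol

ΔH°rxn = Σ nΔHf°(products) − Σ nΔHf°(reactants).
Products: 2·(-44.0) = -88.0
Reactants: 1·(-115.8) + 2·(+0.0) + 4·(+0.0) = -115.8
ΔH° = (-88.0) − (-115.8) = 27.8 kcal/mol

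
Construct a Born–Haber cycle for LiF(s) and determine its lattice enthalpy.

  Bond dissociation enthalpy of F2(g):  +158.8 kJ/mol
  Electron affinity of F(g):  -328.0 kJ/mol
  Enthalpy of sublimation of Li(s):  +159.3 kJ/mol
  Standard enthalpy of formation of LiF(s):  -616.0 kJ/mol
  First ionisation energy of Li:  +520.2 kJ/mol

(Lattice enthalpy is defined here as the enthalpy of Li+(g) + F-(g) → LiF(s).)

U = -1046.9 kJ/mol

ΔHf° = 1·ΔHsub + 1·(ΣIE) + 1/2·D(F2) + 1·EA + U
-616.0 = 1·(+159.3) + 1·(+520.2) + 1/2·(+158.8) + 1·(-328.0) + U
U = -616.0 − (+430.9) = -1046.9 kJ/mol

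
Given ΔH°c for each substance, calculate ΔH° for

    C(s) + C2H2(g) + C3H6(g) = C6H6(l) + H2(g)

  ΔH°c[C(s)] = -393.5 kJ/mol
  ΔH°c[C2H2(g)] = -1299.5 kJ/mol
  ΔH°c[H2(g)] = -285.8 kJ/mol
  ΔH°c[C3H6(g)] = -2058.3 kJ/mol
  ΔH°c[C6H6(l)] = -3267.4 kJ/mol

ΔH° = -198.1 kJ/mol

With combustion enthalpies, reactants minus products:
= [1·(-393.5) + 1·(-1299.5) + 1·(-2058.3)] − [1·(-3267.4) + 1·(-285.8)]
= -198.1 kJ/mol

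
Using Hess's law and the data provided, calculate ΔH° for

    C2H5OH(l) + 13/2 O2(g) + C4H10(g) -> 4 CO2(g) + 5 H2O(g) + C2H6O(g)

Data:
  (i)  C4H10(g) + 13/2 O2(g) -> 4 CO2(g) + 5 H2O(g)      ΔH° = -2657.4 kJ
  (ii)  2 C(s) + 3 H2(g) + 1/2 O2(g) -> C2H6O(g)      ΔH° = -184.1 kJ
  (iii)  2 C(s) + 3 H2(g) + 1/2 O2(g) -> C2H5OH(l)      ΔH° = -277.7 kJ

ΔH° = -2563.8 kJ

(i) as written: -2657.4 kJ
(ii) as written: -184.1 kJ
(iii) reversed: +277.7 kJ
ΔH° = (1)·(-2657.4) + (1)·(-184.1) + (-1)·(-277.7) = -2563.8 kJ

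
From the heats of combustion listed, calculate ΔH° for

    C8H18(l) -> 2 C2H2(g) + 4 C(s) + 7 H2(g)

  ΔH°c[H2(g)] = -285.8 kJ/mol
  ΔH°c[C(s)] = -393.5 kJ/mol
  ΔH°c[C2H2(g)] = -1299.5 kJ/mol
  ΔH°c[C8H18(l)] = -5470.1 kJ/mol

With combustion enthalpies, reactants minus products:
= [1·(-5470.1)] − [2·(-1299.5) + 4·(-393.5) + 7·(-285.8)]
= 703.5 kJ/mol

ΔH° = 703.5 kJ/mol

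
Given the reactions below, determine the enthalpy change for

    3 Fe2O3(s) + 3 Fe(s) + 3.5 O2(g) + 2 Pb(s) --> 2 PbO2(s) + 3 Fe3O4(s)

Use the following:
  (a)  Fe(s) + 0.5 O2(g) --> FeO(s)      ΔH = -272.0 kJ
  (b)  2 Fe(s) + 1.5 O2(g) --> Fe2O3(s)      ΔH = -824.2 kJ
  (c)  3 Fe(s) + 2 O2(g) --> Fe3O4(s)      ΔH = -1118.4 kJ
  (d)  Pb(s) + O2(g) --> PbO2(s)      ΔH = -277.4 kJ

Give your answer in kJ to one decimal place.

ΔH = -1437.4 kJ

(a): not needed (FeO(s) appears nowhere else).
(b) reversed and × 3 (Fe2O3(s) must end up as a reactant; scale by 3 for the 3 Fe2O3(s)): (-3)·(-824.2) = +2472.6 kJ
(c) × 3 (×3 to match 3 Fe3O4(s) in the target): (3)·(-1118.4) = -3355.2 kJ
(d) × 2 (scale by 2 for the 2 PbO2(s)): (2)·(-277.4) = -554.8 kJ
By Hess's law, ΔH = (-3)·(-824.2) + (3)·(-1118.4) + (2)·(-277.4) = -1437.4 kJ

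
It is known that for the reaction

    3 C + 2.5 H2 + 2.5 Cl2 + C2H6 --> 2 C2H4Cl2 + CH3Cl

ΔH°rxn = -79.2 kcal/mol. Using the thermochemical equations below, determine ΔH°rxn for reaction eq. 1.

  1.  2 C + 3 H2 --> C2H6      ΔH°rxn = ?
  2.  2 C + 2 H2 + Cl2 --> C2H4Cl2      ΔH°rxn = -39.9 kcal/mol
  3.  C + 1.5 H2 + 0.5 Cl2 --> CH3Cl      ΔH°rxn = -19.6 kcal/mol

eq. 1 reversed: contributes −x
eq. 2 × 2: (2)·(-39.9) = -79.8 kcal/mol
eq. 3 as written: -19.6 kcal/mol
-79.2 = (-79.8) + (-19.6) − x
x = (-79.2 − (-99.4)) / (-1) = -20.2 kcal/mol

ΔH°rxn = -20.2 kcal/mol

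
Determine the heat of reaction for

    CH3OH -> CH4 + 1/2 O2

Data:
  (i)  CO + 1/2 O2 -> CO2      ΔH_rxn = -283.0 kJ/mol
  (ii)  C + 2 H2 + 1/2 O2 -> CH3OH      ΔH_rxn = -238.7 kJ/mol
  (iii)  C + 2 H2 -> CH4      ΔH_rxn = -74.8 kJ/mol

ΔH_rxn = 163.9 kJ/mol

(i): not needed.
(ii) reversed: +238.7 kJ/mol
(iii) as written: -74.8 kJ/mol
ΔH_rxn = (+238.7) + (-74.8) = 163.9 kJ/mol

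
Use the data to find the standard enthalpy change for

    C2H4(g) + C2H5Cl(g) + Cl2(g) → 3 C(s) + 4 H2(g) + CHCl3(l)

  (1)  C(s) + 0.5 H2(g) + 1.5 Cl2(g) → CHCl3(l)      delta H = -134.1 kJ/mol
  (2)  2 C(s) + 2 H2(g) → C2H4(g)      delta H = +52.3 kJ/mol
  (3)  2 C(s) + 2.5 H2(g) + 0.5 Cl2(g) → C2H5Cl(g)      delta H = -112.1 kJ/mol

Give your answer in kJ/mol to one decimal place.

delta H = -74.3 kJ/mol

(1) as written: -134.1 kJ/mol
(2) reversed: -52.3 kJ/mol
(3) reversed: +112.1 kJ/mol
delta H = (1)·(-134.1) + (-1)·(+52.3) + (-1)·(-112.1) = -74.3 kJ/mol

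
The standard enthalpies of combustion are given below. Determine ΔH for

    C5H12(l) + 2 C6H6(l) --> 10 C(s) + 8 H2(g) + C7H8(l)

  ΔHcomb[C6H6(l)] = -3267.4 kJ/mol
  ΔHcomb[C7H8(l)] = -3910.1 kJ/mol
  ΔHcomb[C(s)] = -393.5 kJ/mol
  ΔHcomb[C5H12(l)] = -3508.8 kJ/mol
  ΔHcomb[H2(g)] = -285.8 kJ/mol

ΔH = 87.9 kJ/mol

Using ΔH = Σ nΔHc°(reactants) − Σ nΔHc°(products):
= [1·(-3508.8) + 2·(-3267.4)] − [10·(-393.5) + 8·(-285.8) + 1·(-3910.1)]
= 87.9 kJ/mol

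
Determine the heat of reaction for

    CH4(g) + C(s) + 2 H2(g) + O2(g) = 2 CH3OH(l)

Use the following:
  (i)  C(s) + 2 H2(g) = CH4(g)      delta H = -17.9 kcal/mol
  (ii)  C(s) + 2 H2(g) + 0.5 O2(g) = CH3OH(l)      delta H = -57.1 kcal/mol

delta H = -96.3 kcal/mol

(i) reversed (CH4(g) must end up as a reactant): +17.9 kcal/mol
(ii) × 2 (×2 to match 2 CH3OH(l) in the target): (2)·(-57.1) = -114.2 kcal/mol
delta H = (+17.9) + (-114.2) = -96.3 kcal/mol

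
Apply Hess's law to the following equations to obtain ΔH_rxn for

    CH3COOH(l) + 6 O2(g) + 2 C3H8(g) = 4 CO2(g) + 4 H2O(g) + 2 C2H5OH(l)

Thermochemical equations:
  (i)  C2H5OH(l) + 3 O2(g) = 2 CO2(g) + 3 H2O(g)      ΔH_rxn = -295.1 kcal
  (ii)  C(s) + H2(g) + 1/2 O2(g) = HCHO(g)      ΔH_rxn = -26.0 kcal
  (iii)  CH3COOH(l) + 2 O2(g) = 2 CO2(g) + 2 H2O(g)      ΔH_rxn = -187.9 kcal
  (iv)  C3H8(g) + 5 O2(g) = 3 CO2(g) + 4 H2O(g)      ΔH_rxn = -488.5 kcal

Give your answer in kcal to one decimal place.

(i) reversed and × 2: (-2)·(-295.1) = +590.2 kcal
(ii): not needed.
(iii) as written: -187.9 kcal
(iv) × 2: (2)·(-488.5) = -977.0 kcal
ΔH_rxn = (+590.2) + (-187.9) + (-977.0) = -574.7 kcal

ΔH_rxn = -574.7 kcal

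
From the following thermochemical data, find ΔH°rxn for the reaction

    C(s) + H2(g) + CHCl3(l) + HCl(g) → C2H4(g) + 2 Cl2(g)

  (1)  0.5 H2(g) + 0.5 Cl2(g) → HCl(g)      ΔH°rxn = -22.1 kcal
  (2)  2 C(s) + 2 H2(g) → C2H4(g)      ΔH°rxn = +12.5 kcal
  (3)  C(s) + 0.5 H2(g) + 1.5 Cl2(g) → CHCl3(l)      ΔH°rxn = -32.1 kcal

ΔH°rxn = 66.7 kcal

(1) reversed (HCl(g) must end up as a reactant): +22.1 kcal
(2) as written (C2H4(g) already on the product side): +12.5 kcal
(3) reversed (reverse to put CHCl3(l) on the reactant side): +32.1 kcal
Combining the equations, ΔH°rxn = (-1)·(-22.1) + (1)·(+12.5) + (-1)·(-32.1) = 66.7 kcal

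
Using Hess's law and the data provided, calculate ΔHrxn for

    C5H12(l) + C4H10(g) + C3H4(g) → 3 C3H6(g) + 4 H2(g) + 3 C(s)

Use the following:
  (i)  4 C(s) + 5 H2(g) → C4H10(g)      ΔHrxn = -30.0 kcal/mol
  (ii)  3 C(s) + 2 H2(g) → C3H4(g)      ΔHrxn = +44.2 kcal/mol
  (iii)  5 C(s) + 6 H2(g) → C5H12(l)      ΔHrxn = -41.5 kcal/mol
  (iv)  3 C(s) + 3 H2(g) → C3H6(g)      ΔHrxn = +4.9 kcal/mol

ΔHrxn = 42.0 kcal/mol

(i) reversed (reverse to put C4H10(g) on the reactant side): +30.0 kcal/mol
(ii) reversed (C3H4(g) must end up as a reactant): -44.2 kcal/mol
(iii) reversed (reverse to put C5H12(l) on the reactant side): +41.5 kcal/mol
(iv) × 3 (scale by 3 for the 3 C3H6(g)): (3)·(+4.9) = +14.7 kcal/mol
ΔHrxn = (-1)·(-30.0) + (-1)·(+44.2) + (-1)·(-41.5) + (3)·(+4.9) = 42.0 kcal/mol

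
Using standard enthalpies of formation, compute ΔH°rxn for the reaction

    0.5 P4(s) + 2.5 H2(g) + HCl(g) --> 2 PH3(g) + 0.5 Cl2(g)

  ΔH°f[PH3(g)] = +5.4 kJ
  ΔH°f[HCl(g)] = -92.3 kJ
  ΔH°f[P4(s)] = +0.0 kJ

ΔH°rxn = 103.1 kJ

Products: 2·(+5.4) + 1/2·(+0.0) = +10.8
Reactants: 1/2·(+0.0) + 5/2·(+0.0) + 1·(-92.3) = -92.3
ΔH°rxn = (+10.8) − (-92.3) = 103.1 kJ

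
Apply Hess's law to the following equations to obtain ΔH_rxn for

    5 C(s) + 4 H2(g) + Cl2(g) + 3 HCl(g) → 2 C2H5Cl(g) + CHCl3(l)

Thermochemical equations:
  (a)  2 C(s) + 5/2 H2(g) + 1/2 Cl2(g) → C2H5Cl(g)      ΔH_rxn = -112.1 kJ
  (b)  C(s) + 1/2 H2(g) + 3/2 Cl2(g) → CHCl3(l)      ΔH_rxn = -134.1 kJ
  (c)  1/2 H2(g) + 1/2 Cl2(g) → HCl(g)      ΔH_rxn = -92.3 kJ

(a) × 2 (×2 to match 2 C2H5Cl(g) in the target): (2)·(-112.1) = -224.2 kJ
(b) as written (CHCl3(l) already on the product side): -134.1 kJ
(c) reversed and × 3 (HCl(g) must end up as a reactant; ×3 to match 3 HCl(g) in the target): (-3)·(-92.3) = +276.9 kJ
Since enthalpy is a state function, ΔH_rxn = (2)·(-112.1) + (1)·(-134.1) + (-3)·(-92.3) = -81.4 kJ

ΔH_rxn = -81.4 kJ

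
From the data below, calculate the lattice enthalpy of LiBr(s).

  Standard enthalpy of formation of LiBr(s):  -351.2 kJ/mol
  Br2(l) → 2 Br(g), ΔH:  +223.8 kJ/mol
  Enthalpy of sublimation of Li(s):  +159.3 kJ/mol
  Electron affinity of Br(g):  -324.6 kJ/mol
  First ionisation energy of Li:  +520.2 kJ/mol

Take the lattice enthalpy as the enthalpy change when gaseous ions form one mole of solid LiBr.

U = -818.0 kJ/mol

ΔHf° = 1·ΔHsub + 1·(ΣIE) + 1/2·D(Br2) + 1·EA + U
-351.2 = 1·(+159.3) + 1·(+520.2) + 1/2·(+223.8) + 1·(-324.6) + U
U = -351.2 − (+466.8) = -818.0 kJ/mol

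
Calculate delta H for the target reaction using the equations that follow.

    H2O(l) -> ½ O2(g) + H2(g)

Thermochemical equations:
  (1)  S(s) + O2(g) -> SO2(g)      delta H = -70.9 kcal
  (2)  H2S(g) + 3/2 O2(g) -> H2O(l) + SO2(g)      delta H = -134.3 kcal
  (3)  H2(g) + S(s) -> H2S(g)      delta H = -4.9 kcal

(1) as written: -70.9 kcal
(2) reversed: +134.3 kcal
(3) reversed: +4.9 kcal
delta H = (-70.9) + (+134.3) + (+4.9) = 68.3 kcal

delta H = 68.3 kcal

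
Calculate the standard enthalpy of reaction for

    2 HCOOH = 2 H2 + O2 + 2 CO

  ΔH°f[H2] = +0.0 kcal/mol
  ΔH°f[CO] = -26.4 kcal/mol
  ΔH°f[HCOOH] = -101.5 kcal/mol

Products: 2·(+0.0) + 1·(+0.0) + 2·(-26.4) = -52.8
Reactants: 2·(-101.5) = -203.0
ΔH°rxn = (-52.8) − (-203.0) = 150.2 kcal/mol

ΔH°rxn = 150.2 kcal/mol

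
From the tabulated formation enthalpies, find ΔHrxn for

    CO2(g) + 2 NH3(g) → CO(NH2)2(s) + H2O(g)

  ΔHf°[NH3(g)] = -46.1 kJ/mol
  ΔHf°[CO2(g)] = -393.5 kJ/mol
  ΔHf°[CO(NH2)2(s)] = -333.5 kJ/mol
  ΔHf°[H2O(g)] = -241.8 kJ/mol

ΔH°rxn = Σ nΔHf°(products) − Σ nΔHf°(reactants).
Products: 1·(-333.5) + 1·(-241.8) = -575.3
Reactants: 1·(-393.5) + 2·(-46.1) = -485.7
ΔHrxn = (-575.3) − (-485.7) = -89.6 kJ/mol

ΔHrxn = -89.6 kJ/mol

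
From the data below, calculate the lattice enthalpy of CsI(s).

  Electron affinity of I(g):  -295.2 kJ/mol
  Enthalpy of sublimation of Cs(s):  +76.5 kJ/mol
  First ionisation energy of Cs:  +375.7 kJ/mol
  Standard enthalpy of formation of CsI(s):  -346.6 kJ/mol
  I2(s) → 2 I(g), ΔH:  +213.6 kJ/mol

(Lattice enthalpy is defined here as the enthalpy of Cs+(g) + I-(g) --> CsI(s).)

ΔHf° = 1·ΔHsub + 1·(ΣIE) + 1/2·D(I2) + 1·EA + U
-346.6 = 1·(+76.5) + 1·(+375.7) + 1/2·(+213.6) + 1·(-295.2) + U
U = -346.6 − (+263.8) = -610.4 kJ/mol

U = -610.4 kJ/mol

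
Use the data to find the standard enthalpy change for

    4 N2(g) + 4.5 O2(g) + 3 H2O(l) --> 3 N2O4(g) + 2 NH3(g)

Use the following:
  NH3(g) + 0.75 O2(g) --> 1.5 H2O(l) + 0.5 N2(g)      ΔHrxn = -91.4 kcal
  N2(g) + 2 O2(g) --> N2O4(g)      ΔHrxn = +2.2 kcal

equation 1 reversed and × 2: (-2)·(-91.4) = +182.8 kcal
equation 2 × 3: (3)·(+2.2) = +6.6 kcal
Summing the manipulated equations, ΔHrxn = (+182.8) + (+6.6) = 189.4 kcal

ΔHrxn = 189.4 kcal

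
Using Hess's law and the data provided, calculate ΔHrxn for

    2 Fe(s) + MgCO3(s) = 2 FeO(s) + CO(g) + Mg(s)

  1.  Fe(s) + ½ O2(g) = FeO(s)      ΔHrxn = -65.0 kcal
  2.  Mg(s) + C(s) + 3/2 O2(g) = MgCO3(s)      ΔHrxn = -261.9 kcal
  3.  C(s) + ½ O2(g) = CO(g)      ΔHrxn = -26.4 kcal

eq. 1 × 2 (×2 to match 2 FeO(s) in the target): (2)·(-65.0) = -130.0 kcal
eq. 2 reversed (MgCO3(s) must end up as a reactant): +261.9 kcal
eq. 3 as written (CO(g) already on the product side): -26.4 kcal
Combining the equations, ΔHrxn = (2)·(-65.0) + (-1)·(-261.9) + (1)·(-26.4) = 105.5 kcal

ΔHrxn = 105.5 kcal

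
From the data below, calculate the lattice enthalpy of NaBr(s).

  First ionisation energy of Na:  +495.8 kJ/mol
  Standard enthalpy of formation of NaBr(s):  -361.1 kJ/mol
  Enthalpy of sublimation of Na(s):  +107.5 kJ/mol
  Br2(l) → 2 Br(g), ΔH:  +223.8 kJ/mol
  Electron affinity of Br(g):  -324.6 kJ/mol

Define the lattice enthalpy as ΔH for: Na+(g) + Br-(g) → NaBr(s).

U = -751.7 kJ/mol

ΔHf° = 1·ΔHsub + 1·(ΣIE) + 1/2·D(Br2) + 1·EA + U
-361.1 = 1·(+107.5) + 1·(+495.8) + 1/2·(+223.8) + 1·(-324.6) + U
U = -361.1 − (+390.6) = -751.7 kJ/mol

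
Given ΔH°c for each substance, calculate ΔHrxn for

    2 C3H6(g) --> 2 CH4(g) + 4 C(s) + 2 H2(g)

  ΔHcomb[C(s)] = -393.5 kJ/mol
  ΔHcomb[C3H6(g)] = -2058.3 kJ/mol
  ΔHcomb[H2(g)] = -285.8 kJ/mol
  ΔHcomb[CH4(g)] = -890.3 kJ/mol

With combustion enthalpies, reactants minus products:
= [2·(-2058.3)] − [2·(-890.3) + 4·(-393.5) + 2·(-285.8)]
= -190.4 kJ/mol

ΔHrxn = -190.4 kJ/mol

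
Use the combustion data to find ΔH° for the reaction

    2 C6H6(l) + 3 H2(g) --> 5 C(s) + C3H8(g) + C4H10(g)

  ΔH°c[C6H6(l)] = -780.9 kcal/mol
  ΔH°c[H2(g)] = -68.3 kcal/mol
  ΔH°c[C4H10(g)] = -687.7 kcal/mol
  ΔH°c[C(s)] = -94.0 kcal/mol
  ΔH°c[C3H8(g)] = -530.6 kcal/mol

ΔH° = -78.4 kcal/mol

With combustion enthalpies, reactants minus products:
= [2·(-780.9) + 3·(-68.3)] − [5·(-94.0) + 1·(-530.6) + 1·(-687.7)]
= -78.4 kcal/mol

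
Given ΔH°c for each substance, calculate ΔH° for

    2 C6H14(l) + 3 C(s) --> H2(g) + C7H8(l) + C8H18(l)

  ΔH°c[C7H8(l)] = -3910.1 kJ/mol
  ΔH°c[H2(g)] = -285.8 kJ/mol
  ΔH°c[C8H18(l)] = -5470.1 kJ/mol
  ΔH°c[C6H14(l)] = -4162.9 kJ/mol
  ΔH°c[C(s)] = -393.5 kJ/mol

ΔH° = 159.7 kJ/mol

Using ΔH = Σ nΔHc°(reactants) − Σ nΔHc°(products):
= [2·(-4162.9) + 3·(-393.5)] − [1·(-285.8) + 1·(-3910.1) + 1·(-5470.1)]
= 159.7 kJ/mol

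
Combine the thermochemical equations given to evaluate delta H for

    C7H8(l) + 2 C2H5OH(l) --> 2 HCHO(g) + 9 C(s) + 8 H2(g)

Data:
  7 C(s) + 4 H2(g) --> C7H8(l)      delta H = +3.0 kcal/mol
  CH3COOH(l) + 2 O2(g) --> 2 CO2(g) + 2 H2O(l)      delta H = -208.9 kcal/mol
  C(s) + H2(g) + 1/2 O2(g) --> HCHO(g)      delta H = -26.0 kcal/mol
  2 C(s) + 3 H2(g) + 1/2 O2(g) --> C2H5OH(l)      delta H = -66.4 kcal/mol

equation 1 reversed (reverse to put C7H8(l) on the reactant side): -3.0 kcal/mol
equation 2: not needed (CH3COOH(l) appears nowhere else).
equation 3 × 2 (×2 to match 2 HCHO(g) in the target): (2)·(-26.0) = -52.0 kcal/mol
equation 4 reversed and × 2 (reverse to put C2H5OH(l) on the reactant side; ×2 to match 2 C2H5OH(l) in the target): (-2)·(-66.4) = +132.8 kcal/mol
By Hess's law, delta H = (-3.0) + (-52.0) + (+132.8) = 77.8 kcal/mol

delta H = 77.8 kcal/mol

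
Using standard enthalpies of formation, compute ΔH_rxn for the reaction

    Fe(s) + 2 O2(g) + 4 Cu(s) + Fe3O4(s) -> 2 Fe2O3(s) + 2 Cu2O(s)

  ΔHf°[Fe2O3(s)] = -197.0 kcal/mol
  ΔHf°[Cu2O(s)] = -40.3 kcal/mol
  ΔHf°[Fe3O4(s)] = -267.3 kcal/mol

ΔH_rxn = -207.3 kcal/mol

Products: 2·(-197.0) + 2·(-40.3) = -474.6
Reactants: 1·(+0.0) + 2·(+0.0) + 4·(+0.0) + 1·(-267.3) = -267.3
ΔH_rxn = (-474.6) − (-267.3) = -207.3 kcal/mol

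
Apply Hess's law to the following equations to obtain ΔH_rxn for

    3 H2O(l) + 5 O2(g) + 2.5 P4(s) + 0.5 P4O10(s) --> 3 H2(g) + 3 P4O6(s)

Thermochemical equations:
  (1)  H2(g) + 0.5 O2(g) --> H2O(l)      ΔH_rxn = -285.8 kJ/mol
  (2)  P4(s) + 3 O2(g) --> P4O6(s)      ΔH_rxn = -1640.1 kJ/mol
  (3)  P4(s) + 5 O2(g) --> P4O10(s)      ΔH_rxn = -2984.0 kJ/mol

ΔH_rxn = -2570.9 kJ/mol

(1) reversed and × 3 (reverse to put H2O(l) on the reactant side; scale by 3 for the 3 H2O(l)): (-3)·(-285.8) = +857.4 kJ/mol
(2) × 3 (×3 to match 3 P4O6(s) in the target): (3)·(-1640.1) = -4920.3 kJ/mol
(3) reversed and × 1/2 (P4O10(s) must end up as a reactant; scale by 1/2 for the 1/2 P4O10(s)): (-1/2)·(-2984.0) = +1492.0 kJ/mol
Since enthalpy is a state function, ΔH_rxn = (+857.4) + (-4920.3) + (+1492.0) = -2570.9 kJ/mol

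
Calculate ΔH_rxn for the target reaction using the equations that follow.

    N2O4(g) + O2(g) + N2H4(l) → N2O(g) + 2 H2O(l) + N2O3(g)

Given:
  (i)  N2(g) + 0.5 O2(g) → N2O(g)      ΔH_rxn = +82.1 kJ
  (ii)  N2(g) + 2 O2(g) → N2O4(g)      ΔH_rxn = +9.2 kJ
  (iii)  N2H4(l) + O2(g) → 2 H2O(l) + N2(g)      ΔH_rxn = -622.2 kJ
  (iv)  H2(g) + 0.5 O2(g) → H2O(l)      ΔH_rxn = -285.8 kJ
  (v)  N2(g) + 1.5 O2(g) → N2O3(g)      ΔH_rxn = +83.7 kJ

ΔH_rxn = -465.6 kJ

(i) as written: +82.1 kJ
(ii) reversed: -9.2 kJ
(iii) as written: -622.2 kJ
(iv): not needed.
(v) as written: +83.7 kJ
ΔH_rxn = (+82.1) + (-9.2) + (-622.2) + (+83.7) = -465.6 kJ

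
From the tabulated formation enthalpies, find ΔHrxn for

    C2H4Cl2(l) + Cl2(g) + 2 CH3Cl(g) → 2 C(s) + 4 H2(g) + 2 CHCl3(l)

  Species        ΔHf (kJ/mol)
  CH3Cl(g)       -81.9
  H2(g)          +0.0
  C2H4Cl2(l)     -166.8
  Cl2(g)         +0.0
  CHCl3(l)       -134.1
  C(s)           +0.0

Products: 2·(+0.0) + 4·(+0.0) + 2·(-134.1) = -268.2
Reactants: 1·(-166.8) + 1·(+0.0) + 2·(-81.9) = -330.6
ΔHrxn = (-268.2) − (-330.6) = 62.4 kJ/mol

ΔHrxn = 62.4 kJ/mol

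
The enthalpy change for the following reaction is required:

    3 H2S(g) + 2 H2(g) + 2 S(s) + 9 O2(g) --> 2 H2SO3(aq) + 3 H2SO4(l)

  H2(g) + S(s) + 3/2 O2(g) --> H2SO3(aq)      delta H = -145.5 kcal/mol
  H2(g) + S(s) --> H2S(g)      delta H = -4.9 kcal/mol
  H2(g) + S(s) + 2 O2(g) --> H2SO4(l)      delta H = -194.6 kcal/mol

equation 1 × 2: (2)·(-145.5) = -291.0 kcal/mol
equation 2 reversed and × 3: (-3)·(-4.9) = +14.7 kcal/mol
equation 3 × 3: (3)·(-194.6) = -583.8 kcal/mol
delta H = (-291.0) + (+14.7) + (-583.8) = -860.1 kcal/mol

delta H = -860.1 kcal/mol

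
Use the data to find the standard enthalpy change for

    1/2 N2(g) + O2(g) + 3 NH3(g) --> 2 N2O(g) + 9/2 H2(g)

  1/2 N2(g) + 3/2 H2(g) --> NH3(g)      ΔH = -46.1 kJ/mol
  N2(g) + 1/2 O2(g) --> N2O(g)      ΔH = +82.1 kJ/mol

ΔH = 302.5 kJ/mol

equation 1 reversed and × 3: (-3)·(-46.1) = +138.3 kJ/mol
equation 2 × 2: (2)·(+82.1) = +164.2 kJ/mol
ΔH = (+138.3) + (+164.2) = 302.5 kJ/mol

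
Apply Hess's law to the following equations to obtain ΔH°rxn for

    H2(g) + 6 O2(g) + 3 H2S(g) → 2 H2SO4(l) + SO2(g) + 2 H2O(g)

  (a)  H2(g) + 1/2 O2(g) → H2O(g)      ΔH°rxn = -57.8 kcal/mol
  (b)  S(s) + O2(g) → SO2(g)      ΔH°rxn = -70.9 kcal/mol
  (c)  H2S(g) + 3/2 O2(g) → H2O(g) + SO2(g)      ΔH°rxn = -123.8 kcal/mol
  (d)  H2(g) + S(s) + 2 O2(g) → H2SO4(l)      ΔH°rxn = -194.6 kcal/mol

(a) reversed: +57.8 kcal/mol
(b) reversed and × 2: (-2)·(-70.9) = +141.8 kcal/mol
(c) × 3: (3)·(-123.8) = -371.4 kcal/mol
(d) × 2: (2)·(-194.6) = -389.2 kcal/mol
Combining the equations, ΔH°rxn = (+57.8) + (+141.8) + (-371.4) + (-389.2) = -561.0 kcal/mol

ΔH°rxn = -561.0 kcal/mol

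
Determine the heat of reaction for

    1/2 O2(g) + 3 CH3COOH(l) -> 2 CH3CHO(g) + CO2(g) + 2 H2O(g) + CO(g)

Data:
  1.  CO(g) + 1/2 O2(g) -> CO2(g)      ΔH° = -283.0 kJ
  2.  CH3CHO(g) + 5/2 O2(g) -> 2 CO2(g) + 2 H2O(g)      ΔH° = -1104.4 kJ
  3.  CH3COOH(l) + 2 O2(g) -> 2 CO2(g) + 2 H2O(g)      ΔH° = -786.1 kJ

ΔH° = 133.5 kJ

eq. 1 reversed (reverse to put CO(g) on the product side): +283.0 kJ
eq. 2 reversed and × 2 (CH3CHO(g) must end up as a product; ×2 to match 2 CH3CHO(g) in the target): (-2)·(-1104.4) = +2208.8 kJ
eq. 3 × 3 (×3 to match 3 CH3COOH(l) in the target): (3)·(-786.1) = -2358.3 kJ
ΔH° = (-1)·(-283.0) + (-2)·(-1104.4) + (3)·(-786.1) = 133.5 kJ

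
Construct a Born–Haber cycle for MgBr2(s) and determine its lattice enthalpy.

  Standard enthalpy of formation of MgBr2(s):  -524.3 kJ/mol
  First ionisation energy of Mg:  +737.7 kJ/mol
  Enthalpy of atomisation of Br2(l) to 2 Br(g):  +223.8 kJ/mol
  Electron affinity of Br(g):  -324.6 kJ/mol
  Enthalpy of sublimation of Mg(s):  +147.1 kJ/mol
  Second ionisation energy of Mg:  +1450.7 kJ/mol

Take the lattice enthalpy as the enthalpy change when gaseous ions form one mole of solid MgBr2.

ΔHf° = 1·ΔHsub + 1·(ΣIE) + 1·D(Br2) + 2·EA + U
-524.3 = 1·(+147.1) + 1·(+2188.4) + 1·(+223.8) + 2·(-324.6) + U
U = -524.3 − (+1910.1) = -2434.4 kJ/mol

U = -2434.4 kJ/mol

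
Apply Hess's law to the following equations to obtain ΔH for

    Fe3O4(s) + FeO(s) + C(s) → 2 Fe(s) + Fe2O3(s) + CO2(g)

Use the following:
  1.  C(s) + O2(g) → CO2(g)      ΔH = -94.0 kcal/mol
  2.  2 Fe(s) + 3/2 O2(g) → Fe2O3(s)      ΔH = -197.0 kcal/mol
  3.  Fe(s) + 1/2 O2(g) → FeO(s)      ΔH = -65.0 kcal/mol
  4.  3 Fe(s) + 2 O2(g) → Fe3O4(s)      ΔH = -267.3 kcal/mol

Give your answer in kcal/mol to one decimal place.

eq. 1 as written: -94.0 kcal/mol
eq. 2 as written: -197.0 kcal/mol
eq. 3 reversed: +65.0 kcal/mol
eq. 4 reversed: +267.3 kcal/mol
Since enthalpy is a state function, ΔH = (-94.0) + (-197.0) + (+65.0) + (+267.3) = 41.3 kcal/mol

ΔH = 41.3 kcal/mol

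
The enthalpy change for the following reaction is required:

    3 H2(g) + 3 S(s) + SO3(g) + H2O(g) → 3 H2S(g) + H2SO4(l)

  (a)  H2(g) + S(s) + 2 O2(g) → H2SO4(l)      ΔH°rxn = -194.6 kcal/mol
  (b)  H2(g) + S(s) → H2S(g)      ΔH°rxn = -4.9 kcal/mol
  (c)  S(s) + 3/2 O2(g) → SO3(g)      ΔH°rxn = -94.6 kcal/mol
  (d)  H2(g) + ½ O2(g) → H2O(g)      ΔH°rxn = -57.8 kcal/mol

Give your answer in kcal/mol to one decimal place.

(a) as written: -194.6 kcal/mol
(b) × 3: (3)·(-4.9) = -14.7 kcal/mol
(c) reversed: +94.6 kcal/mol
(d) reversed: +57.8 kcal/mol
Combining the equations, ΔH°rxn = (-194.6) + (-14.7) + (+94.6) + (+57.8) = -56.9 kcal/mol

ΔH°rxn = -56.9 kcal/mol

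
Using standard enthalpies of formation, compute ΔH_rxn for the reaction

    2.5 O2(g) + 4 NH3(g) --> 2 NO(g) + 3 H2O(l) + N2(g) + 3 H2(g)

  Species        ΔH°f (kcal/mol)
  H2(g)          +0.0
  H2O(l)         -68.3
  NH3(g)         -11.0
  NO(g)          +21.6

ΔH_rxn = -117.7 kcal/mol

Products: 2·(+21.6) + 3·(-68.3) + 1·(+0.0) + 3·(+0.0) = -161.7
Reactants: 5/2·(+0.0) + 4·(-11.0) = -44.0
ΔH_rxn = (-161.7) − (-44.0) = -117.7 kcal/mol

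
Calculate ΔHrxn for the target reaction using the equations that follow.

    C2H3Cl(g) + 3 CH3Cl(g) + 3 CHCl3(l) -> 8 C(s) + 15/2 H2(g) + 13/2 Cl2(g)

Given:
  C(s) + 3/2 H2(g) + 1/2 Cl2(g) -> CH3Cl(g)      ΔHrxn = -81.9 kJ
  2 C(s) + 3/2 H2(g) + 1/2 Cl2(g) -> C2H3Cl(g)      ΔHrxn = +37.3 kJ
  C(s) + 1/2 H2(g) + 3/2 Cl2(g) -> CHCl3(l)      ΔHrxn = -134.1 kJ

ΔHrxn = 610.7 kJ

equation 1 reversed and × 3: (-3)·(-81.9) = +245.7 kJ
equation 2 reversed: -37.3 kJ
equation 3 reversed and × 3: (-3)·(-134.1) = +402.3 kJ
By Hess's law, ΔHrxn = (-3)·(-81.9) + (-1)·(+37.3) + (-3)·(-134.1) = 610.7 kJ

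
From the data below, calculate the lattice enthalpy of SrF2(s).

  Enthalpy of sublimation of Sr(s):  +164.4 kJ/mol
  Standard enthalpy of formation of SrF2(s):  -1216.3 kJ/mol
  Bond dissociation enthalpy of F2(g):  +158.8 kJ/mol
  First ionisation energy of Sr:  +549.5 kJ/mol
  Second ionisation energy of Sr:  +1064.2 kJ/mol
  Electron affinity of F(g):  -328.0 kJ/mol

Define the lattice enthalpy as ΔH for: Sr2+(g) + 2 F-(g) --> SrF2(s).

U = -2497.2 kJ/mol

ΔHf° = 1·ΔHsub + 1·(ΣIE) + 1·D(F2) + 2·EA + U
-1216.3 = 1·(+164.4) + 1·(+1613.7) + 1·(+158.8) + 2·(-328.0) + U
U = -1216.3 − (+1280.9) = -2497.2 kJ/mol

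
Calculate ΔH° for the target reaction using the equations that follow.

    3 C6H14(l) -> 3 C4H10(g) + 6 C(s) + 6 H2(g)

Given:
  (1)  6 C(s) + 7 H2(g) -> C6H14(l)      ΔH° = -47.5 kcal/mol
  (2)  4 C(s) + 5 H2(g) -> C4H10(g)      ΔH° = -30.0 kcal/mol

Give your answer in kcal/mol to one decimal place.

ΔH° = 52.5 kcal/mol

(1) reversed and × 3 (C6H14(l) must end up as a reactant; ×3 to match 3 C6H14(l) in the target): (-3)·(-47.5) = +142.5 kcal/mol
(2) × 3 (scale by 3 for the 3 C4H10(g)): (3)·(-30.0) = -90.0 kcal/mol
By Hess's law, ΔH° = (-3)·(-47.5) + (3)·(-30.0) = 52.5 kcal/mol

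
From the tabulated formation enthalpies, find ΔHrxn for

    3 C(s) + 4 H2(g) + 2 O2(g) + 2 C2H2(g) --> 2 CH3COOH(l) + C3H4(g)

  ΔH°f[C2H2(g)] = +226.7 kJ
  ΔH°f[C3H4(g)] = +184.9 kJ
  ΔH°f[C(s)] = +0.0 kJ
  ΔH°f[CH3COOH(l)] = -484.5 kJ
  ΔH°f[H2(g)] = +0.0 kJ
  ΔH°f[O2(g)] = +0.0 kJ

Products: 2·(-484.5) + 1·(+184.9) = -784.1
Reactants: 3·(+0.0) + 4·(+0.0) + 2·(+0.0) + 2·(+226.7) = +453.4
ΔHrxn = (-784.1) − (+453.4) = -1237.5 kJ

ΔHrxn = -1237.5 kJ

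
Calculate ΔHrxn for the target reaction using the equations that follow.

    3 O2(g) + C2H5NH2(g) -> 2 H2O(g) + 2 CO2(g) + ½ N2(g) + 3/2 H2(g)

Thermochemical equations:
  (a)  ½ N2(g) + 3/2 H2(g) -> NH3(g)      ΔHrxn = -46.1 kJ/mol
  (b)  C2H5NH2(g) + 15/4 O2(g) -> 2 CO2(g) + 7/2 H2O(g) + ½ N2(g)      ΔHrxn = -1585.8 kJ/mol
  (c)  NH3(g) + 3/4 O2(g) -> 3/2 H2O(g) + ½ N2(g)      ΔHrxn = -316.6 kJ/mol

ΔHrxn = -1223.1 kJ/mol

(a) reversed: +46.1 kJ/mol
(b) as written: -1585.8 kJ/mol
(c) reversed: +316.6 kJ/mol
Summing the manipulated equations, ΔHrxn = (-1)·(-46.1) + (1)·(-1585.8) + (-1)·(-316.6) = -1223.1 kJ/mol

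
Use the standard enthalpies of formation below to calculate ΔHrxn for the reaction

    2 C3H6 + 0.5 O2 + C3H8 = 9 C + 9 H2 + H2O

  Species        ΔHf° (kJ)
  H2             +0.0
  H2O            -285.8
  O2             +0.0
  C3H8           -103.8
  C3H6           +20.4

ΔHrxn = -222.8 kJ

ΔH°rxn = Σ nΔHf°(products) − Σ nΔHf°(reactants).
Products: 9·(+0.0) + 9·(+0.0) + 1·(-285.8) = -285.8
Reactants: 2·(+20.4) + 1/2·(+0.0) + 1·(-103.8) = -63.0
ΔHrxn = (-285.8) − (-63.0) = -222.8 kJ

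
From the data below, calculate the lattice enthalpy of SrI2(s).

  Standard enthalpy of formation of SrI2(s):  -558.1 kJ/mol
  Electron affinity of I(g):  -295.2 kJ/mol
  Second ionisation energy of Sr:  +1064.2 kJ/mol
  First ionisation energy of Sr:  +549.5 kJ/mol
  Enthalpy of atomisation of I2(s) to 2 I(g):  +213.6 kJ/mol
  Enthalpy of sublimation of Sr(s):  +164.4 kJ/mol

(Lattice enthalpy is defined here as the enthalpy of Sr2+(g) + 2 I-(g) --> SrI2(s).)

ΔHf° = 1·ΔHsub + 1·(ΣIE) + 1·D(I2) + 2·EA + U
-558.1 = 1·(+164.4) + 1·(+1613.7) + 1·(+213.6) + 2·(-295.2) + U
U = -558.1 − (+1401.3) = -1959.4 kJ/mol

U = -1959.4 kJ/mol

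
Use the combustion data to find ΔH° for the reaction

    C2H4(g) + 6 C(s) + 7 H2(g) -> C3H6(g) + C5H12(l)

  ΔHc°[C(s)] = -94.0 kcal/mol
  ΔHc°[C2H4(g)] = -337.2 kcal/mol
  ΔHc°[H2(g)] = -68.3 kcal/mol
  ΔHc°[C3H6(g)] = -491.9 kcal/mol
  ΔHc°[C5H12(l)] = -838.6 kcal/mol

ΔH° = -48.8 kcal/mol

With combustion enthalpies, reactants minus products:
= [1·(-337.2) + 6·(-94.0) + 7·(-68.3)] − [1·(-491.9) + 1·(-838.6)]
= -48.8 kcal/mol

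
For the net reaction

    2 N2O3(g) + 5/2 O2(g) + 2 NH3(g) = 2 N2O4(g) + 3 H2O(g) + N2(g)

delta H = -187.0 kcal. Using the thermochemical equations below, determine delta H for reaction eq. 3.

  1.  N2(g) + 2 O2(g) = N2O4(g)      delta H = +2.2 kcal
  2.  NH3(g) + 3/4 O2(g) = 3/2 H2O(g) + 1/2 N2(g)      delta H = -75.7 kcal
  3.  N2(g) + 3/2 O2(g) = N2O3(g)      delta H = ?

delta H = 20.0 kcal

eq. 1 × 2 (scale by 2 for the 2 N2O4(g)): (2)·(+2.2) = +4.4 kcal
eq. 2 × 2 (×2 to match 2 NH3(g) in the target): (2)·(-75.7) = -151.4 kcal
eq. 3 reversed and × 2 (reverse to put N2O3(g) on the reactant side; scale by 2 for the 2 N2O3(g)): contributes −2·x
-187.0 = (+4.4) + (-151.4) − 2·x
x = (-187.0 − (-147.0)) / (-2) = 20.0 kcal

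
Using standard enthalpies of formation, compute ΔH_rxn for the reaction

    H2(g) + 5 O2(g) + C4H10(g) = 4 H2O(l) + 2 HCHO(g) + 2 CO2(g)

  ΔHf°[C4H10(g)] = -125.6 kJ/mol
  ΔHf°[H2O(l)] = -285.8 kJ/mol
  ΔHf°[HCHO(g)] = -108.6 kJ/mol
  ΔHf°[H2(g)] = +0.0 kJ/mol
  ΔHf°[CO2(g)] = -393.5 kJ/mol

Products: 4·(-285.8) + 2·(-108.6) + 2·(-393.5) = -2147.4
Reactants: 1·(+0.0) + 5·(+0.0) + 1·(-125.6) = -125.6
ΔH_rxn = (-2147.4) − (-125.6) = -2021.8 kJ/mol

ΔH_rxn = -2021.8 kJ/mol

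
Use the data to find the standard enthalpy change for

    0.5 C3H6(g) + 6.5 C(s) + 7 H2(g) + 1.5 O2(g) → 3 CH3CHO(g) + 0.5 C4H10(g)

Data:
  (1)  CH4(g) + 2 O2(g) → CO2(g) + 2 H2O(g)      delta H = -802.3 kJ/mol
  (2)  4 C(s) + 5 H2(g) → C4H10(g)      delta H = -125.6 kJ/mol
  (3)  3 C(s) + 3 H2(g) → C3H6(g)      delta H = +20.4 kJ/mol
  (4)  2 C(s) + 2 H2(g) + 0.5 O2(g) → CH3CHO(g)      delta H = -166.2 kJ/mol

delta H = -571.6 kJ/mol

(1): not needed (CO2(g) appears nowhere else).
(2) × 1/2 (×1/2 to match 1/2 C4H10(g) in the target): (1/2)·(-125.6) = -62.8 kJ/mol
(3) reversed and × 1/2 (reverse to put C3H6(g) on the reactant side; scale by 1/2 for the 1/2 C3H6(g)): (-1/2)·(+20.4) = -10.2 kJ/mol
(4) × 3 (×3 to match 3 CH3CHO(g) in the target): (3)·(-166.2) = -498.6 kJ/mol
delta H = (-62.8) + (-10.2) + (-498.6) = -571.6 kJ/mol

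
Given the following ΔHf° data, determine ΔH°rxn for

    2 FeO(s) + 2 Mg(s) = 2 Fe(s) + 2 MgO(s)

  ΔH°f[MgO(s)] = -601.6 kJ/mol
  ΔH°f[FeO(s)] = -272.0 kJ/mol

ΔH°rxn = Σ nΔHf°(products) − Σ nΔHf°(reactants).
Products: 2·(+0.0) + 2·(-601.6) = -1203.2
Reactants: 2·(-272.0) + 2·(+0.0) = -544.0
ΔH°rxn = (-1203.2) − (-544.0) = -659.2 kJ/mol

ΔH°rxn = -659.2 kJ/mol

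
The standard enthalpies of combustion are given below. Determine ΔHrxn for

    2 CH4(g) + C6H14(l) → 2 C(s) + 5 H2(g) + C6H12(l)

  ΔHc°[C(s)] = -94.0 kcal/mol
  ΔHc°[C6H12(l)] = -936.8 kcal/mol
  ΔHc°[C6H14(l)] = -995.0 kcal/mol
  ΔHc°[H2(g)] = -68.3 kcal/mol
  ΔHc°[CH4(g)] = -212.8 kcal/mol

Using ΔH = Σ nΔHc°(reactants) − Σ nΔHc°(products):
= [2·(-212.8) + 1·(-995.0)] − [2·(-94.0) + 5·(-68.3) + 1·(-936.8)]
= 45.7 kcal/mol

ΔHrxn = 45.7 kcal/mol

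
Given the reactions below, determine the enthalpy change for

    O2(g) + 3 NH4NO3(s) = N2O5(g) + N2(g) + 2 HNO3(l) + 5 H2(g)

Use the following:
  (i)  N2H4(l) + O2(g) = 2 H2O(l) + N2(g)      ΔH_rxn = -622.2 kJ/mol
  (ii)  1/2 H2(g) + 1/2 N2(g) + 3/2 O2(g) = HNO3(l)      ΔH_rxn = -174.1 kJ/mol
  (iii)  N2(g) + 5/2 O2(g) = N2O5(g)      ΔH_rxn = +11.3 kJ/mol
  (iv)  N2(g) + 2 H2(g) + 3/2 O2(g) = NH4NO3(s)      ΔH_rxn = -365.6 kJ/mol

(i): not needed.
(ii) × 2: (2)·(-174.1) = -348.2 kJ/mol
(iii) as written: +11.3 kJ/mol
(iv) reversed and × 3: (-3)·(-365.6) = +1096.8 kJ/mol
ΔH_rxn = (2)·(-174.1) + (1)·(+11.3) + (-3)·(-365.6) = 759.9 kJ/mol

ΔH_rxn = 759.9 kJ/mol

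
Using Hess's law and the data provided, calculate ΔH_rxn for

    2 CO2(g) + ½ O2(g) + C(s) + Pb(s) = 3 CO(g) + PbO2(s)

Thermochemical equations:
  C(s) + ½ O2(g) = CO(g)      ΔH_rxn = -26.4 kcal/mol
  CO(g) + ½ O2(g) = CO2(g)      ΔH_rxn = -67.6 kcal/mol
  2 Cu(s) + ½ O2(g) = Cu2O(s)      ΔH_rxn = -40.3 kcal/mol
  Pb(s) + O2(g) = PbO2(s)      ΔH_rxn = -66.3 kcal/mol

equation 1 as written (C(s) already on the reactant side): -26.4 kcal/mol
equation 2 reversed and × 2 (CO2(g) must end up as a reactant; scale by 2 for the 2 CO2(g)): (-2)·(-67.6) = +135.2 kcal/mol
equation 3: not needed (Cu2O(s) appears nowhere else).
equation 4 as written (PbO2(s) already on the product side): -66.3 kcal/mol
Summing the manipulated equations, ΔH_rxn = (1)·(-26.4) + (-2)·(-67.6) + (1)·(-66.3) = 42.5 kcal/mol

ΔH_rxn = 42.5 kcal/mol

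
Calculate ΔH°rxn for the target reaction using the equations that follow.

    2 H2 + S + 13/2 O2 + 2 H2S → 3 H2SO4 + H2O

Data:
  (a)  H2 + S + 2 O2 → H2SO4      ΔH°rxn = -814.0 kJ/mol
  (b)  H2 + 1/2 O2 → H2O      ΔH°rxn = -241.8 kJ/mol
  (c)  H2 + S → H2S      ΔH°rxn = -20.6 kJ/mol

(a) × 3 (×3 to match 3 H2SO4 in the target): (3)·(-814.0) = -2442.0 kJ/mol
(b) as written (H2O already on the product side): -241.8 kJ/mol
(c) reversed and × 2 (reverse to put H2S on the reactant side; scale by 2 for the 2 H2S): (-2)·(-20.6) = +41.2 kJ/mol
ΔH°rxn = (3)·(-814.0) + (1)·(-241.8) + (-2)·(-20.6) = -2642.6 kJ/mol

ΔH°rxn = -2642.6 kJ/mol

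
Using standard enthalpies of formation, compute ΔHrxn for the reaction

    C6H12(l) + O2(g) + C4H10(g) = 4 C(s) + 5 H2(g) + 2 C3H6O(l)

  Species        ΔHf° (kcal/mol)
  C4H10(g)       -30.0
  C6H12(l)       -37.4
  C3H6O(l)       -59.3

ΔH°rxn = Σ nΔHf°(products) − Σ nΔHf°(reactants).
Products: 4·(+0.0) + 5·(+0.0) + 2·(-59.3) = -118.6
Reactants: 1·(-37.4) + 1·(+0.0) + 1·(-30.0) = -67.4
ΔHrxn = (-118.6) − (-67.4) = -51.2 kcal/mol

ΔHrxn = -51.2 kcal/mol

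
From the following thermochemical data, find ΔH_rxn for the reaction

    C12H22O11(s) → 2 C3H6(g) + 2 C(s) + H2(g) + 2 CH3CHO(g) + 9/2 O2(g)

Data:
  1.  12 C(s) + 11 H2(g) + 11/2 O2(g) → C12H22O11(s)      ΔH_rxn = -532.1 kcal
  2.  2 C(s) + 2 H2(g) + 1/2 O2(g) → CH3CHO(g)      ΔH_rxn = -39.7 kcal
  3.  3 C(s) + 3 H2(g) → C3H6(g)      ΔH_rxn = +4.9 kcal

ΔH_rxn = 462.5 kcal

eq. 1 reversed: +532.1 kcal
eq. 2 × 2: (2)·(-39.7) = -79.4 kcal
eq. 3 × 2: (2)·(+4.9) = +9.8 kcal
ΔH_rxn = (+532.1) + (-79.4) + (+9.8) = 462.5 kcal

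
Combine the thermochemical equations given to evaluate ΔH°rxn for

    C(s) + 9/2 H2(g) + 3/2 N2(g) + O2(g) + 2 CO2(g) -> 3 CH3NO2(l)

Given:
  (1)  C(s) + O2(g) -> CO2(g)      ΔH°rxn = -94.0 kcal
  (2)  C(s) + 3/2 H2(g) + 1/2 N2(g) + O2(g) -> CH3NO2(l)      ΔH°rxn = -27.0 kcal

ΔH°rxn = 107.0 kcal

(1) reversed and × 2 (reverse to put CO2(g) on the reactant side; scale by 2 for the 2 CO2(g)): (-2)·(-94.0) = +188.0 kcal
(2) × 3 (scale by 3 for the 3 CH3NO2(l)): (3)·(-27.0) = -81.0 kcal
ΔH°rxn = (+188.0) + (-81.0) = 107.0 kcal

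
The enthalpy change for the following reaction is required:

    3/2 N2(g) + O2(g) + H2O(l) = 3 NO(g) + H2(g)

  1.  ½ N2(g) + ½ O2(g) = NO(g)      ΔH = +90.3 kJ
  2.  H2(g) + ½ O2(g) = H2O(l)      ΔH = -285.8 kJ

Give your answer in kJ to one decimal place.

ΔH = 556.7 kJ

eq. 1 × 3: (3)·(+90.3) = +270.9 kJ
eq. 2 reversed: +285.8 kJ
ΔH = (+270.9) + (+285.8) = 556.7 kJ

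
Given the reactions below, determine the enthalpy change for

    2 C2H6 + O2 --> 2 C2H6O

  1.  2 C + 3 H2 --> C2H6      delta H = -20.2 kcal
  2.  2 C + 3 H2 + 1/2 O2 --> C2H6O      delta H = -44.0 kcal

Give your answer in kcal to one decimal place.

eq. 1 reversed and × 2 (C2H6 must end up as a reactant; ×2 to match 2 C2H6 in the target): (-2)·(-20.2) = +40.4 kcal
eq. 2 × 2 (scale by 2 for the 2 C2H6O): (2)·(-44.0) = -88.0 kcal
delta H = (-2)·(-20.2) + (2)·(-44.0) = -47.6 kcal

delta H = -47.6 kcal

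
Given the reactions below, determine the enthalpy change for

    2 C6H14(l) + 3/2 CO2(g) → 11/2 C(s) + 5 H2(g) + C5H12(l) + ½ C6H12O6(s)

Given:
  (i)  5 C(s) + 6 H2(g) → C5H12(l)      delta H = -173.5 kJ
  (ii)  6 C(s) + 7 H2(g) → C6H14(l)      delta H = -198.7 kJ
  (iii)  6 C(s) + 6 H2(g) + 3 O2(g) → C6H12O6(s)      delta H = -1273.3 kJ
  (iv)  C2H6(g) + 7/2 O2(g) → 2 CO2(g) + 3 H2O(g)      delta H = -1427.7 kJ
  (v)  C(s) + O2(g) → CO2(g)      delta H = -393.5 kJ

delta H = 177.5 kJ

(i) as written (C5H12(l) already on the product side): -173.5 kJ
(ii) reversed and × 2 (reverse to put C6H14(l) on the reactant side; ×2 to match 2 C6H14(l) in the target): (-2)·(-198.7) = +397.4 kJ
(iii) × 1/2 (×1/2 to match 1/2 C6H12O6(s) in the target): (1/2)·(-1273.3) = -636.65 kJ
(iv): not needed (C2H6(g) appears nowhere else).
(v) reversed and × 3/2: (-3/2)·(-393.5) = +590.25 kJ
delta H = (1)·(-173.5) + (-2)·(-198.7) + (1/2)·(-1273.3) + (-3/2)·(-393.5) = 177.5 kJ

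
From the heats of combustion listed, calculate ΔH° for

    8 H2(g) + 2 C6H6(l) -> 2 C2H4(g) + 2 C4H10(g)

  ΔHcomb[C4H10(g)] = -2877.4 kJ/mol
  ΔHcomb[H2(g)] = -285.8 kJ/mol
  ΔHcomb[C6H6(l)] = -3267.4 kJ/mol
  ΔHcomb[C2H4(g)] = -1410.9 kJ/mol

ΔH° = -244.6 kJ/mol

Using ΔH = Σ nΔHc°(reactants) − Σ nΔHc°(products):
= [8·(-285.8) + 2·(-3267.4)] − [2·(-1410.9) + 2·(-2877.4)]
= -244.6 kJ/mol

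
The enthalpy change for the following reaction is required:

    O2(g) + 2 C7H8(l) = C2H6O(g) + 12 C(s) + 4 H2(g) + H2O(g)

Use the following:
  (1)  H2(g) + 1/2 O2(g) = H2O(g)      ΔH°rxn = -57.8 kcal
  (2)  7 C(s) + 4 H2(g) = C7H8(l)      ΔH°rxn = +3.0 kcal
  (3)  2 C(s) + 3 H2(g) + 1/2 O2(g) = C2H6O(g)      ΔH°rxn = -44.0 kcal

(1) as written (H2O(g) already on the product side): -57.8 kcal
(2) reversed and × 2 (C7H8(l) must end up as a reactant; scale by 2 for the 2 C7H8(l)): (-2)·(+3.0) = -6.0 kcal
(3) as written (C2H6O(g) already on the product side): -44.0 kcal
ΔH°rxn = (-57.8) + (-6.0) + (-44.0) = -107.8 kcal

ΔH°rxn = -107.8 kcal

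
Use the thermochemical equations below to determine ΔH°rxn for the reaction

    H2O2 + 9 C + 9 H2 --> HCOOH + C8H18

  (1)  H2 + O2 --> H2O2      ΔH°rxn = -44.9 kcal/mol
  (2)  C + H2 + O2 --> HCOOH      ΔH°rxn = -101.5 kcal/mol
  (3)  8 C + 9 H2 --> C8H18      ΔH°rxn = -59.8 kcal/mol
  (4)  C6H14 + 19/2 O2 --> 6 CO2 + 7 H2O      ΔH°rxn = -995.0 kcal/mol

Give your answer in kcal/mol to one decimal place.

(1) reversed: +44.9 kcal/mol
(2) as written: -101.5 kcal/mol
(3) as written: -59.8 kcal/mol
(4): not needed.
ΔH°rxn = (-1)·(-44.9) + (1)·(-101.5) + (1)·(-59.8) = -116.4 kcal/mol

ΔH°rxn = -116.4 kcal/mol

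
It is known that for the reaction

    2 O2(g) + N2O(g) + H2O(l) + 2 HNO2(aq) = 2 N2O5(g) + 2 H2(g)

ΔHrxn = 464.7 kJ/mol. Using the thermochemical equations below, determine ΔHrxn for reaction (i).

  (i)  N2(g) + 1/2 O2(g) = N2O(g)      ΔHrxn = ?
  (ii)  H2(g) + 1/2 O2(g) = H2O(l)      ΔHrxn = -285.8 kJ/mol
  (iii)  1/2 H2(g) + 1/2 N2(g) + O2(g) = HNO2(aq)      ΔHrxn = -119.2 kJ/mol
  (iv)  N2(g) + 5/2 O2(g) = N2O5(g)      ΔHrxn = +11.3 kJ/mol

(i) reversed (reverse to put N2O(g) on the reactant side): contributes −x
(ii) reversed (reverse to put H2O(l) on the reactant side): +285.8 kJ/mol
(iii) reversed and × 2 (reverse to put HNO2(aq) on the reactant side; scale by 2 for the 2 HNO2(aq)): (-2)·(-119.2) = +238.4 kJ/mol
(iv) × 2 (×2 to match 2 N2O5(g) in the target): (2)·(+11.3) = +22.6 kJ/mol
+464.7 = (+285.8) + (+238.4) + (+22.6) − x
x = (+464.7 − (+546.8)) / (-1) = 82.1 kJ/mol

ΔHrxn = 82.1 kJ/mol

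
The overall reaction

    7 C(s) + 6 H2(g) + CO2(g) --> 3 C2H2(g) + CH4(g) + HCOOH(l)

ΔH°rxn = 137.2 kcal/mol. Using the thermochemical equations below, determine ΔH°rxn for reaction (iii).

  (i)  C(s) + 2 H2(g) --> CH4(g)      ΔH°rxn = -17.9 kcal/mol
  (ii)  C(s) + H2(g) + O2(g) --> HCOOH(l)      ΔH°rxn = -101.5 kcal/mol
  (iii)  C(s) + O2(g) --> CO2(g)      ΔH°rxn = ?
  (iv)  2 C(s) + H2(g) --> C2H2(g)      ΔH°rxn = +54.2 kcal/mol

ΔH°rxn = -94.0 kcal/mol

(i) as written (CH4(g) already on the product side): -17.9 kcal/mol
(ii) as written (HCOOH(l) already on the product side): -101.5 kcal/mol
(iii) reversed (CO2(g) must end up as a reactant): contributes −x
(iv) × 3 (scale by 3 for the 3 C2H2(g)): (3)·(+54.2) = +162.6 kcal/mol
+137.2 = (-17.9) + (-101.5) + (+162.6) − x
x = (+137.2 − (+43.2)) / (-1) = -94.0 kcal/mol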